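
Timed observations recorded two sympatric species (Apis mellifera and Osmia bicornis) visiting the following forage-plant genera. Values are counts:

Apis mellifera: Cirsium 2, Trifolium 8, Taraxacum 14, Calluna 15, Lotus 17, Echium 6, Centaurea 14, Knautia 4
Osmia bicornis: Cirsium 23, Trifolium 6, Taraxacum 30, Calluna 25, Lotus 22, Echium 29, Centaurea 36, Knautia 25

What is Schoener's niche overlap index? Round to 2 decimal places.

Proportions for Apis mellifera (n=80): 2/80=0.0250, 8/80=0.1000, 14/80=0.1750, 15/80=0.1875, 17/80=0.2125, 6/80=0.0750, 14/80=0.1750, 4/80=0.0500
Proportions for Osmia bicornis (n=196): 23/196=0.1173, 6/196=0.0306, 30/196=0.1531, 25/196=0.1276, 22/196=0.1122, 29/196=0.1480, 36/196=0.1837, 25/196=0.1276
Σ|p₁ᵢ − p₂ᵢ| = 0.0923 + 0.0694 + 0.0219 + 0.0599 + 0.1003 + 0.0730 + 0.0087 + 0.0776 = 0.5031
D = 1 − ½ × 0.5031 = 1 − 0.25155 = 0.74845

0.75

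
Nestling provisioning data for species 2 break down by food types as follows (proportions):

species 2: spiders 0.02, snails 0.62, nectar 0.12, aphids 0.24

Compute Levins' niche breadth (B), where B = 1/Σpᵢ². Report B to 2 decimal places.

2.19

Σpᵢ² = 0.02² + 0.62² + 0.12² + 0.24² = 0.0004 + 0.3844 + 0.0144 + 0.0576 = 0.4568
B = 1 / 0.4568 = 2.1891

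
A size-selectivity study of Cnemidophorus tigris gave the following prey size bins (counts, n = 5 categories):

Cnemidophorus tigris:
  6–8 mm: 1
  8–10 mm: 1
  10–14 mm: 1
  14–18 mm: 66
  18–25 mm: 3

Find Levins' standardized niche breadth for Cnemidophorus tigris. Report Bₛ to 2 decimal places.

0.05

Proportions for Cnemidophorus tigris (n=72): 1/72=0.0139, 1/72=0.0139, 1/72=0.0139, 66/72=0.9167, 3/72=0.0417
Σpᵢ² = 0.0139² + 0.0139² + 0.0139² + 0.9167² + 0.0417² = 0.000193 + 0.000193 + 0.000193 + 0.840339 + 0.001739 = 0.842657
B = 1 / 0.842657 = 1.1867
Bₛ = (B − 1)/(n − 1) = (1.1867 − 1)/(5 − 1) = 0.1867/4 = 0.0467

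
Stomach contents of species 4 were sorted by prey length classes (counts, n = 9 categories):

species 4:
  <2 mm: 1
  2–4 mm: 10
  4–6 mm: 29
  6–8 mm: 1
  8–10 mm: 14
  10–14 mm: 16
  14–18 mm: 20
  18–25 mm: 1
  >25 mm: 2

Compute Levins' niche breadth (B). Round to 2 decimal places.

4.91

Proportions for species 4 (n=94): 1/94=0.0106, 10/94=0.1064, 29/94=0.3085, 1/94=0.0106, 14/94=0.1489, 16/94=0.1702, 20/94=0.2128, 1/94=0.0106, 2/94=0.0213
Σpᵢ² = 0.0106² + 0.1064² + 0.3085² + 0.0106² + 0.1489² + 0.1702² + 0.2128² + 0.0106² + 0.0213² = 0.000112 + 0.011321 + 0.095172 + 0.000112 + 0.022171 + 0.028968 + 0.045284 + 0.000112 + 0.000454 = 0.203706
B = 1 / 0.203706 = 4.9090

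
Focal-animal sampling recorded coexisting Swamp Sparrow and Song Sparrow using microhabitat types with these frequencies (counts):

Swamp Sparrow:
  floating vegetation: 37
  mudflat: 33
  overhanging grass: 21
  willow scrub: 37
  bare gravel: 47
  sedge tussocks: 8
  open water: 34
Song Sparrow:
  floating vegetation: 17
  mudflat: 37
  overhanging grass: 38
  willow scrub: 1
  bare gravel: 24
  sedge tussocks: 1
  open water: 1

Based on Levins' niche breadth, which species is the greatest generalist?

Swamp Sparrow

Proportions for Swamp Sparrow (n=217): 37/217=0.1705, 33/217=0.1521, 21/217=0.0968, 37/217=0.1705, 47/217=0.2166, 8/217=0.0369, 34/217=0.1567
Proportions for Song Sparrow (n=119): 17/119=0.1429, 37/119=0.3109, 38/119=0.3193, 1/119=0.0084, 24/119=0.2017, 1/119=0.0084, 1/119=0.0084
Σp_Swamᵢ² = 0.1705² + 0.1521² + 0.0968² + 0.1705² + 0.2166² + 0.0369² + 0.1567² = 0.029070 + 0.023134 + 0.009370 + 0.029070 + 0.046916 + 0.001362 + 0.024555 = 0.163477
B_Swam = 1 / 0.163477 = 6.1171
Σp_Songᵢ² = 0.1429² + 0.3109² + 0.3193² + 0.0084² + 0.2017² + 0.0084² + 0.0084² = 0.020420 + 0.096659 + 0.101952 + 0.000071 + 0.040683 + 0.000071 + 0.000071 = 0.259927
B_Song = 1 / 0.259927 = 3.8472
Highest B → broadest niche (most generalist): Swamp Sparrow (B = 6.12).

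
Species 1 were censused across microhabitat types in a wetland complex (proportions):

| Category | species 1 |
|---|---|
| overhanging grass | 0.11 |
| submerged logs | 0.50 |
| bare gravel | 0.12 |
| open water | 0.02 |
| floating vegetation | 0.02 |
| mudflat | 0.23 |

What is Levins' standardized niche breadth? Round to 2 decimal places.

Σpᵢ² = 0.11² + 0.50² + 0.12² + 0.02² + 0.02² + 0.23² = 0.0121 + 0.2500 + 0.0144 + 0.0004 + 0.0004 + 0.0529 = 0.3302
B = 1 / 0.3302 = 3.0285
Bₛ = (B − 1)/(n − 1) = (3.0285 − 1)/(6 − 1) = 2.0285/5 = 0.4057

0.41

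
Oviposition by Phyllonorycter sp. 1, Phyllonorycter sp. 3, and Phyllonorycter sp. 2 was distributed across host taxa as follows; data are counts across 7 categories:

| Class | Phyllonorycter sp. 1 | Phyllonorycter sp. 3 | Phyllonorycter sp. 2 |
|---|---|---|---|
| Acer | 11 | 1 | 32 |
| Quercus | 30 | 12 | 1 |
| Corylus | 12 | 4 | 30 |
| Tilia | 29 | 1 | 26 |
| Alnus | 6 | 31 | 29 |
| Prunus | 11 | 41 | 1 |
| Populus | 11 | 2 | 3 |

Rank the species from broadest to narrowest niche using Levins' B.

Phyllonorycter sp. 1 > Phyllonorycter sp. 2 > Phyllonorycter sp. 3

Proportions for Phyllonorycter sp. 1 (n=110): 11/110=0.1000, 30/110=0.2727, 12/110=0.1091, 29/110=0.2636, 6/110=0.0545, 11/110=0.1000, 11/110=0.1000
Proportions for Phyllonorycter sp. 3 (n=92): 1/92=0.0109, 12/92=0.1304, 4/92=0.0435, 1/92=0.0109, 31/92=0.3370, 41/92=0.4457, 2/92=0.0217
Proportions for Phyllonorycter sp. 2 (n=122): 32/122=0.2623, 1/122=0.0082, 30/122=0.2459, 26/122=0.2131, 29/122=0.2377, 1/122=0.0082, 3/122=0.0246
Σp_1ᵢ² = 0.1000² + 0.2727² + 0.1091² + 0.2636² + 0.0545² + 0.1000² + 0.1000² = 0.010000 + 0.074365 + 0.011903 + 0.069485 + 0.002970 + 0.010000 + 0.010000 = 0.188723
B_1 = 1 / 0.188723 = 5.2988
Σp_3ᵢ² = 0.0109² + 0.1304² + 0.0435² + 0.0109² + 0.3370² + 0.4457² + 0.0217² = 0.000119 + 0.017004 + 0.001892 + 0.000119 + 0.113569 + 0.198648 + 0.000471 = 0.331822
B_3 = 1 / 0.331822 = 3.0137
Σp_2ᵢ² = 0.2623² + 0.0082² + 0.2459² + 0.2131² + 0.2377² + 0.0082² + 0.0246² = 0.068801 + 0.000067 + 0.060467 + 0.045412 + 0.056501 + 0.000067 + 0.000605 = 0.231920
B_2 = 1 / 0.231920 = 4.3118
Ranking by B (broadest → narrowest): Phyllonorycter sp. 1 (5.30) > Phyllonorycter sp. 2 (4.31) > Phyllonorycter sp. 3 (3.01)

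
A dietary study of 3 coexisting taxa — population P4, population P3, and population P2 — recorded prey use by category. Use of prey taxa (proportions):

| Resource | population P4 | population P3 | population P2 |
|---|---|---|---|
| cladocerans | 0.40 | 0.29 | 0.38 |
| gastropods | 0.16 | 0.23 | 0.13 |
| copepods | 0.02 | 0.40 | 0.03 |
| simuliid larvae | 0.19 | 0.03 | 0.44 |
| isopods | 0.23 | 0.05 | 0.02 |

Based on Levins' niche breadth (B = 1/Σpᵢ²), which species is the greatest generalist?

Σp_P4ᵢ² = 0.40² + 0.16² + 0.02² + 0.19² + 0.23² = 0.1600 + 0.0256 + 0.0004 + 0.0361 + 0.0529 = 0.2750
B_P4 = 1 / 0.2750 = 3.6364
Σp_P3ᵢ² = 0.29² + 0.23² + 0.40² + 0.03² + 0.05² = 0.0841 + 0.0529 + 0.1600 + 0.0009 + 0.0025 = 0.3004
B_P3 = 1 / 0.3004 = 3.3289
Σp_P2ᵢ² = 0.38² + 0.13² + 0.03² + 0.44² + 0.02² = 0.1444 + 0.0169 + 0.0009 + 0.1936 + 0.0004 = 0.3562
B_P2 = 1 / 0.3562 = 2.8074
Highest B → broadest niche (most generalist): population P4 (B = 3.64).

population P4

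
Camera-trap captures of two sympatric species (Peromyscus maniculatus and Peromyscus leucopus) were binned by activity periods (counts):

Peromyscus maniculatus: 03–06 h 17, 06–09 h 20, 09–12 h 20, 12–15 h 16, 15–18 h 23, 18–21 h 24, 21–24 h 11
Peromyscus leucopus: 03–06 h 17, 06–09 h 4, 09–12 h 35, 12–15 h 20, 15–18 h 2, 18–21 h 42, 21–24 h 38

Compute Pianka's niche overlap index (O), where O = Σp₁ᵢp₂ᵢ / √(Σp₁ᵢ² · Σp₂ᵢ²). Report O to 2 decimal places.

0.79

Proportions for Peromyscus maniculatus (n=131): 17/131=0.1298, 20/131=0.1527, 20/131=0.1527, 16/131=0.1221, 23/131=0.1756, 24/131=0.1832, 11/131=0.0840
Proportions for Peromyscus leucopus (n=158): 17/158=0.1076, 4/158=0.0253, 35/158=0.2215, 20/158=0.1266, 2/158=0.0127, 42/158=0.2658, 38/158=0.2405
Σ p₁ᵢp₂ᵢ = 0.013966 + 0.003863 + 0.033823 + 0.015458 + 0.002230 + 0.048695 + 0.020202 = 0.138237
Σp_1ᵢ² = 0.1298² + 0.1527² + 0.1527² + 0.1221² + 0.1756² + 0.1832² + 0.0840² = 0.016848 + 0.023317 + 0.023317 + 0.014908 + 0.030835 + 0.033562 + 0.007056 = 0.149843
Σp_2ᵢ² = 0.1076² + 0.0253² + 0.2215² + 0.1266² + 0.0127² + 0.2658² + 0.2405² = 0.011578 + 0.000640 + 0.049062 + 0.016028 + 0.000161 + 0.070650 + 0.057840 = 0.205959
O = 0.138237 / √(0.149843 × 0.205959) = 0.138237 / 0.1756745 = 0.7869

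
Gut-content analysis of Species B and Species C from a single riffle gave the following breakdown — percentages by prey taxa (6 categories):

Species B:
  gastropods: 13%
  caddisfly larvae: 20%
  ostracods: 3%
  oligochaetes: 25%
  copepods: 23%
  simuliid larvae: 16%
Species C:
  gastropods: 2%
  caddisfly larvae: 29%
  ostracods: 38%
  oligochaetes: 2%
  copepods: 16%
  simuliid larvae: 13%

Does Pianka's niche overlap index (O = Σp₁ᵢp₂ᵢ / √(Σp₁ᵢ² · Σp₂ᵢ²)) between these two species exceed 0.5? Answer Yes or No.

Yes

Convert percentages to proportions (divide by 100).
Σ p₁ᵢp₂ᵢ = 0.0026 + 0.0580 + 0.0114 + 0.0050 + 0.0368 + 0.0208 = 0.1346
Σp_1ᵢ² = 0.13² + 0.20² + 0.03² + 0.25² + 0.23² + 0.16² = 0.0169 + 0.0400 + 0.0009 + 0.0625 + 0.0529 + 0.0256 = 0.1988
Σp_2ᵢ² = 0.02² + 0.29² + 0.38² + 0.02² + 0.16² + 0.13² = 0.0004 + 0.0841 + 0.1444 + 0.0004 + 0.0256 + 0.0169 = 0.2718
O = 0.1346 / √(0.1988 × 0.2718) = 0.1346 / 0.23245 = 0.5790
O = 0.5790 > 0.5 → Yes.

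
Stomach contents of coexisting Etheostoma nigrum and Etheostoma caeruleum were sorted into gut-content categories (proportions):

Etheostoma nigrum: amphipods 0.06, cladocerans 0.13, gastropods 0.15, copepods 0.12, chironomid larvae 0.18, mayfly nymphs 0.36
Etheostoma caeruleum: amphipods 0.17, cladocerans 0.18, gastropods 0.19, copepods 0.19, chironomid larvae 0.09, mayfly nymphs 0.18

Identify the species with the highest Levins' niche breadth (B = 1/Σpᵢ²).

Σp_nigrᵢ² = 0.06² + 0.13² + 0.15² + 0.12² + 0.18² + 0.36² = 0.0036 + 0.0169 + 0.0225 + 0.0144 + 0.0324 + 0.1296 = 0.2194
B_nigr = 1 / 0.2194 = 4.5579
Σp_caerᵢ² = 0.17² + 0.18² + 0.19² + 0.19² + 0.09² + 0.18² = 0.0289 + 0.0324 + 0.0361 + 0.0361 + 0.0081 + 0.0324 = 0.1740
B_caer = 1 / 0.1740 = 5.7471
Highest B → broadest niche (most generalist): Etheostoma caeruleum (B = 5.75).

Etheostoma caeruleum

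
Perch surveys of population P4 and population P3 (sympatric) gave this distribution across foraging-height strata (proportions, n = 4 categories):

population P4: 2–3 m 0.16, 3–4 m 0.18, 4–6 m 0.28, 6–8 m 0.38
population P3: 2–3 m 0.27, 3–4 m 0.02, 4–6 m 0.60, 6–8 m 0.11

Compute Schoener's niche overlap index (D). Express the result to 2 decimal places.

Σ|p₁ᵢ − p₂ᵢ| = 0.11 + 0.16 + 0.32 + 0.27 = 0.86
D = 1 − ½ × 0.86 = 1 − 0.430 = 0.5700

0.57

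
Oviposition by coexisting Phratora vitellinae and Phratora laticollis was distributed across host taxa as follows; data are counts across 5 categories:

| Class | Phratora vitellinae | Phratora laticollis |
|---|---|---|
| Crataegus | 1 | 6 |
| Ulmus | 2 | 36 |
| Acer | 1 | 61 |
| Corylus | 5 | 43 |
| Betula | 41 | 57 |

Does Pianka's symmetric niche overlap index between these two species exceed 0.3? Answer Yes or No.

Proportions for Phratora vitellinae (n=50): 1/50=0.0200, 2/50=0.0400, 1/50=0.0200, 5/50=0.1000, 41/50=0.8200
Proportions for Phratora laticollis (n=203): 6/203=0.0296, 36/203=0.1773, 61/203=0.3005, 43/203=0.2118, 57/203=0.2808
Σ p₁ᵢp₂ᵢ = 0.000592 + 0.007092 + 0.006010 + 0.021180 + 0.230256 = 0.265130
Σp_1ᵢ² = 0.0200² + 0.0400² + 0.0200² + 0.1000² + 0.8200² = 0.000400 + 0.001600 + 0.000400 + 0.010000 + 0.672400 = 0.684800
Σp_2ᵢ² = 0.0296² + 0.1773² + 0.3005² + 0.2118² + 0.2808² = 0.000876 + 0.031435 + 0.090300 + 0.044859 + 0.078849 = 0.246319
O = 0.265130 / √(0.684800 × 0.246319) = 0.265130 / 0.4107058 = 0.6455
O = 0.6455 > 0.3 → Yes.

Yes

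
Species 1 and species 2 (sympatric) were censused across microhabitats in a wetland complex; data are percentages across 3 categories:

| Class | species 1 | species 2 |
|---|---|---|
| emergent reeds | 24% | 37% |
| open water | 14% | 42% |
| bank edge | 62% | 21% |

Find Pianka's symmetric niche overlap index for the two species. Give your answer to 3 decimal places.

0.684

Convert percentages to proportions (divide by 100).
Σ p₁ᵢp₂ᵢ = 0.0888 + 0.0588 + 0.1302 = 0.2778
Σp_1ᵢ² = 0.24² + 0.14² + 0.62² = 0.0576 + 0.0196 + 0.3844 = 0.4616
Σp_2ᵢ² = 0.37² + 0.42² + 0.21² = 0.1369 + 0.1764 + 0.0441 = 0.3574
O = 0.2778 / √(0.4616 × 0.3574) = 0.2778 / 0.406172 = 0.68395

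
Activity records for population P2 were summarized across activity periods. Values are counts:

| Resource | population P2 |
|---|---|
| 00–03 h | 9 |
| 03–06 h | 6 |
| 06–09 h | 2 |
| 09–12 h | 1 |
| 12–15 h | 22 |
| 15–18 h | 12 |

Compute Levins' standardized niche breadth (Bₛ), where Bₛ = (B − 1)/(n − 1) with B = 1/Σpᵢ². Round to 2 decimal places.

0.52

Proportions for population P2 (n=52): 9/52=0.1731, 6/52=0.1154, 2/52=0.0385, 1/52=0.0192, 22/52=0.4231, 12/52=0.2308
Σpᵢ² = 0.1731² + 0.1154² + 0.0385² + 0.0192² + 0.4231² + 0.2308² = 0.029964 + 0.013317 + 0.001482 + 0.000369 + 0.179014 + 0.053269 = 0.277415
B = 1 / 0.277415 = 3.6047
Bₛ = (B − 1)/(n − 1) = (3.6047 − 1)/(6 − 1) = 2.6047/5 = 0.5209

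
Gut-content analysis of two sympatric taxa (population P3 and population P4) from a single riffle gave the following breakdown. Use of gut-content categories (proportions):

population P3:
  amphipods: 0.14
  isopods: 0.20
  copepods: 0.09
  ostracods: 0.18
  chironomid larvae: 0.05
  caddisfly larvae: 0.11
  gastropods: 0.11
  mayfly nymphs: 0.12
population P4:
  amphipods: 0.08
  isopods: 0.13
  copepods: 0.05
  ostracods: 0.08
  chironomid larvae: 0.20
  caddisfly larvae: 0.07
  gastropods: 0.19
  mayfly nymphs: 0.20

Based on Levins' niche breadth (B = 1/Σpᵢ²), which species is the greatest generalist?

population P3

Σp_P3ᵢ² = 0.14² + 0.20² + 0.09² + 0.18² + 0.05² + 0.11² + 0.11² + 0.12² = 0.0196 + 0.0400 + 0.0081 + 0.0324 + 0.0025 + 0.0121 + 0.0121 + 0.0144 = 0.1412
B_P3 = 1 / 0.1412 = 7.0822
Σp_P4ᵢ² = 0.08² + 0.13² + 0.05² + 0.08² + 0.20² + 0.07² + 0.19² + 0.20² = 0.0064 + 0.0169 + 0.0025 + 0.0064 + 0.0400 + 0.0049 + 0.0361 + 0.0400 = 0.1532
B_P4 = 1 / 0.1532 = 6.5274
Highest B → broadest niche (most generalist): population P3 (B = 7.08).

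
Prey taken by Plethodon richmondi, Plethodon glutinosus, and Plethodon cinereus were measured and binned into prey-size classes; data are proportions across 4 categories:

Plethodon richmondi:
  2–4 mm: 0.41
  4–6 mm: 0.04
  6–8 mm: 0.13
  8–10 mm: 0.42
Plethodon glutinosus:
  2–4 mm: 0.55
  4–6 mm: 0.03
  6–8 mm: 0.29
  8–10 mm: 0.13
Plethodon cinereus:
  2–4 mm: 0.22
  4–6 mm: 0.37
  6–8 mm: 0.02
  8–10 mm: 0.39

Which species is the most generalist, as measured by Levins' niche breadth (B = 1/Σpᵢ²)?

Plethodon cinereus

Σp_richᵢ² = 0.41² + 0.04² + 0.13² + 0.42² = 0.1681 + 0.0016 + 0.0169 + 0.1764 = 0.3630
B_rich = 1 / 0.3630 = 2.7548
Σp_glutᵢ² = 0.55² + 0.03² + 0.29² + 0.13² = 0.3025 + 0.0009 + 0.0841 + 0.0169 = 0.4044
B_glut = 1 / 0.4044 = 2.4728
Σp_cineᵢ² = 0.22² + 0.37² + 0.02² + 0.39² = 0.0484 + 0.1369 + 0.0004 + 0.1521 = 0.3378
B_cine = 1 / 0.3378 = 2.9603
Highest B → broadest niche (most generalist): Plethodon cinereus (B = 2.96).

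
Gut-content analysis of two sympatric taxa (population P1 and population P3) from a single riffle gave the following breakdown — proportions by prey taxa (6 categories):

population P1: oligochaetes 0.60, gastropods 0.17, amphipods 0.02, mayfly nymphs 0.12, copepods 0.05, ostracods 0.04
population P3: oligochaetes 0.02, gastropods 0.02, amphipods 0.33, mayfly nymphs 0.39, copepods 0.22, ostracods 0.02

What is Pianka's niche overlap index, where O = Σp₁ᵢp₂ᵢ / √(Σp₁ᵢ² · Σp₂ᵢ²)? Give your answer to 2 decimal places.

0.23

Σ p₁ᵢp₂ᵢ = 0.0120 + 0.0034 + 0.0066 + 0.0468 + 0.0110 + 0.0008 = 0.0806
Σp_1ᵢ² = 0.60² + 0.17² + 0.02² + 0.12² + 0.05² + 0.04² = 0.3600 + 0.0289 + 0.0004 + 0.0144 + 0.0025 + 0.0016 = 0.4078
Σp_2ᵢ² = 0.02² + 0.02² + 0.33² + 0.39² + 0.22² + 0.02² = 0.0004 + 0.0004 + 0.1089 + 0.1521 + 0.0484 + 0.0004 = 0.3106
O = 0.0806 / √(0.4078 × 0.3106) = 0.0806 / 0.35590 = 0.2265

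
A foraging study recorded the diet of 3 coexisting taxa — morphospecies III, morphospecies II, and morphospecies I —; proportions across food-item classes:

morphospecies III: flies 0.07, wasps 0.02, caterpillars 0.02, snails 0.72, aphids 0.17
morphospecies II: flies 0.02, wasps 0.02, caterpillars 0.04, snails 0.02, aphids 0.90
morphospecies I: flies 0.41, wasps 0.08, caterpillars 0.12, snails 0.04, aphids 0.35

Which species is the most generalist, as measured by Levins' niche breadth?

Σp_IIIᵢ² = 0.07² + 0.02² + 0.02² + 0.72² + 0.17² = 0.0049 + 0.0004 + 0.0004 + 0.5184 + 0.0289 = 0.5530
B_III = 1 / 0.5530 = 1.8083
Σp_IIᵢ² = 0.02² + 0.02² + 0.04² + 0.02² + 0.90² = 0.0004 + 0.0004 + 0.0016 + 0.0004 + 0.8100 = 0.8128
B_II = 1 / 0.8128 = 1.2303
Σp_Iᵢ² = 0.41² + 0.08² + 0.12² + 0.04² + 0.35² = 0.1681 + 0.0064 + 0.0144 + 0.0016 + 0.1225 = 0.3130
B_I = 1 / 0.3130 = 3.1949
Highest B → broadest niche (most generalist): morphospecies I (B = 3.19).

morphospecies I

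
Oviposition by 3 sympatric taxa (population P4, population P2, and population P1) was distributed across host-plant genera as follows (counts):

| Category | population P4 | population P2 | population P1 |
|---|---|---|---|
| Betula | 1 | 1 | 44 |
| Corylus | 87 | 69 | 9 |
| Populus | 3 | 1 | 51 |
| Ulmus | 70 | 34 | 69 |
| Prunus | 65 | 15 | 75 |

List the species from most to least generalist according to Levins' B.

population P1 > population P4 > population P2

Proportions for population P4 (n=226): 1/226=0.0044, 87/226=0.3850, 3/226=0.0133, 70/226=0.3097, 65/226=0.2876
Proportions for population P2 (n=120): 1/120=0.0083, 69/120=0.5750, 1/120=0.0083, 34/120=0.2833, 15/120=0.1250
Proportions for population P1 (n=248): 44/248=0.1774, 9/248=0.0363, 51/248=0.2056, 69/248=0.2782, 75/248=0.3024
Σp_P4ᵢ² = 0.0044² + 0.3850² + 0.0133² + 0.3097² + 0.2876² = 0.000019 + 0.148225 + 0.000177 + 0.095914 + 0.082714 = 0.327049
B_P4 = 1 / 0.327049 = 3.0576
Σp_P2ᵢ² = 0.0083² + 0.5750² + 0.0083² + 0.2833² + 0.1250² = 0.000069 + 0.330625 + 0.000069 + 0.080259 + 0.015625 = 0.426647
B_P2 = 1 / 0.426647 = 2.3439
Σp_P1ᵢ² = 0.1774² + 0.0363² + 0.2056² + 0.2782² + 0.3024² = 0.031471 + 0.001318 + 0.042271 + 0.077395 + 0.091446 = 0.243901
B_P1 = 1 / 0.243901 = 4.1000
Ranking by B (broadest → narrowest): population P1 (4.10) > population P4 (3.06) > population P2 (2.34)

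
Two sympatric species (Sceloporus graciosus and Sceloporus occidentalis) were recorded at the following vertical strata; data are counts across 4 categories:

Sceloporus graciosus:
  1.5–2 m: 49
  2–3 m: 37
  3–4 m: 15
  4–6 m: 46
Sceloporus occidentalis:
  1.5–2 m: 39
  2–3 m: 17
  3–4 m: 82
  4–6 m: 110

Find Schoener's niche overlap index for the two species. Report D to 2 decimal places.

0.64

Proportions for Sceloporus graciosus (n=147): 49/147=0.3333, 37/147=0.2517, 15/147=0.1020, 46/147=0.3129
Proportions for Sceloporus occidentalis (n=248): 39/248=0.1573, 17/248=0.0685, 82/248=0.3306, 110/248=0.4435
Σ|p₁ᵢ − p₂ᵢ| = 0.1760 + 0.1832 + 0.2286 + 0.1306 = 0.7184
D = 1 − ½ × 0.7184 = 1 − 0.35920 = 0.64080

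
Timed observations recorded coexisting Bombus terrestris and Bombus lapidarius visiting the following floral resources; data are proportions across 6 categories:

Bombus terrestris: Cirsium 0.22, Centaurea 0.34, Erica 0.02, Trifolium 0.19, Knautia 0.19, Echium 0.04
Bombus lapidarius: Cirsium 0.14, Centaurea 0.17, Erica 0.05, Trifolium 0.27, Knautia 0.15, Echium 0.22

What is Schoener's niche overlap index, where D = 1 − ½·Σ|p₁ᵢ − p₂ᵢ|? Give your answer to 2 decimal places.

0.71

Σ|p₁ᵢ − p₂ᵢ| = 0.08 + 0.17 + 0.03 + 0.08 + 0.04 + 0.18 = 0.58
D = 1 − ½ × 0.58 = 1 − 0.290 = 0.7100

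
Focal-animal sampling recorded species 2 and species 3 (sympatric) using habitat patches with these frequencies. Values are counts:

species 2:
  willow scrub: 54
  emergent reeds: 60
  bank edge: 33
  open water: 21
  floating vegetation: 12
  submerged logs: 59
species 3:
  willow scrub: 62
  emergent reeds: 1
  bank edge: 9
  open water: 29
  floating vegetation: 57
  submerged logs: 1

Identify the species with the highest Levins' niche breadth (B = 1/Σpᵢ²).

species 2

Proportions for species 2 (n=239): 54/239=0.2259, 60/239=0.2510, 33/239=0.1381, 21/239=0.0879, 12/239=0.0502, 59/239=0.2469
Proportions for species 3 (n=159): 62/159=0.3899, 1/159=0.0063, 9/159=0.0566, 29/159=0.1824, 57/159=0.3585, 1/159=0.0063
Σp_2ᵢ² = 0.2259² + 0.2510² + 0.1381² + 0.0879² + 0.0502² + 0.2469² = 0.051031 + 0.063001 + 0.019072 + 0.007726 + 0.002520 + 0.060960 = 0.204310
B_2 = 1 / 0.204310 = 4.8945
Σp_3ᵢ² = 0.3899² + 0.0063² + 0.0566² + 0.1824² + 0.3585² + 0.0063² = 0.152022 + 0.000040 + 0.003204 + 0.033270 + 0.128522 + 0.000040 = 0.317098
B_3 = 1 / 0.317098 = 3.1536
Highest B → broadest niche (most generalist): species 2 (B = 4.89).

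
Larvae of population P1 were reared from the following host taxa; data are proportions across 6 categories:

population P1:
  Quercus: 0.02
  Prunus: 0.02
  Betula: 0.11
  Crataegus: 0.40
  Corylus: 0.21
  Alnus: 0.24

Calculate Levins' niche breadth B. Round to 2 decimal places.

Σpᵢ² = 0.02² + 0.02² + 0.11² + 0.40² + 0.21² + 0.24² = 0.0004 + 0.0004 + 0.0121 + 0.1600 + 0.0441 + 0.0576 = 0.2746
B = 1 / 0.2746 = 3.6417

3.64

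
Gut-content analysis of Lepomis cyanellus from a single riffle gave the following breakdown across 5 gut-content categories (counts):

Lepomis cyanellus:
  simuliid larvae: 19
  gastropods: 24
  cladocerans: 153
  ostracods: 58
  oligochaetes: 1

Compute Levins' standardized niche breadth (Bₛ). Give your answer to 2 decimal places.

0.34

Proportions for Lepomis cyanellus (n=255): 19/255=0.0745, 24/255=0.0941, 153/255=0.6000, 58/255=0.2275, 1/255=0.0039
Σpᵢ² = 0.0745² + 0.0941² + 0.6000² + 0.2275² + 0.0039² = 0.005550 + 0.008855 + 0.360000 + 0.051756 + 0.000015 = 0.426176
B = 1 / 0.426176 = 2.3464
Bₛ = (B − 1)/(n − 1) = (2.3464 − 1)/(5 − 1) = 1.3464/4 = 0.3366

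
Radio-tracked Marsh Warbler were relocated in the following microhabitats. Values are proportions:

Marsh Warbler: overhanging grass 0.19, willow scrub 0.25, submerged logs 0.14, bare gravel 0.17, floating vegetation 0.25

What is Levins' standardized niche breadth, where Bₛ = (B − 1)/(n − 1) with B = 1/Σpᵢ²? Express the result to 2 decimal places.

Σpᵢ² = 0.19² + 0.25² + 0.14² + 0.17² + 0.25² = 0.0361 + 0.0625 + 0.0196 + 0.0289 + 0.0625 = 0.2096
B = 1 / 0.2096 = 4.7710
Bₛ = (B − 1)/(n − 1) = (4.7710 − 1)/(5 − 1) = 3.7710/4 = 0.9428

0.94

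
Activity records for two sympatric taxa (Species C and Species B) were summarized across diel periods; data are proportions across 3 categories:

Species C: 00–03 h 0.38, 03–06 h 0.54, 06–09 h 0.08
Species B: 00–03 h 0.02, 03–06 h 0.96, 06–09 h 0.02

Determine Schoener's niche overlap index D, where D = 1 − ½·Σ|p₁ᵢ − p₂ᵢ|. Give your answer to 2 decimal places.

Σ|p₁ᵢ − p₂ᵢ| = 0.36 + 0.42 + 0.06 = 0.84
D = 1 − ½ × 0.84 = 1 − 0.420 = 0.5800

0.58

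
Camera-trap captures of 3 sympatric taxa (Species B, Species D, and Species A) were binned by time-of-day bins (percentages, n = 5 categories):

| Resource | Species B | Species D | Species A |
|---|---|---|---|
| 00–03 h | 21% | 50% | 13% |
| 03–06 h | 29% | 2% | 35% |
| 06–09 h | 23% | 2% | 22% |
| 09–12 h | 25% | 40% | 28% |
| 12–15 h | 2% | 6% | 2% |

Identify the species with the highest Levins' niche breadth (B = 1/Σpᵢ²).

Species B

Convert percentages to proportions (divide by 100).
Σp_Bᵢ² = 0.21² + 0.29² + 0.23² + 0.25² + 0.02² = 0.0441 + 0.0841 + 0.0529 + 0.0625 + 0.0004 = 0.2440
B_B = 1 / 0.2440 = 4.0984
Σp_Dᵢ² = 0.50² + 0.02² + 0.02² + 0.40² + 0.06² = 0.2500 + 0.0004 + 0.0004 + 0.1600 + 0.0036 = 0.4144
B_D = 1 / 0.4144 = 2.4131
Σp_Aᵢ² = 0.13² + 0.35² + 0.22² + 0.28² + 0.02² = 0.0169 + 0.1225 + 0.0484 + 0.0784 + 0.0004 = 0.2666
B_A = 1 / 0.2666 = 3.7509
Highest B → broadest niche (most generalist): Species B (B = 4.10).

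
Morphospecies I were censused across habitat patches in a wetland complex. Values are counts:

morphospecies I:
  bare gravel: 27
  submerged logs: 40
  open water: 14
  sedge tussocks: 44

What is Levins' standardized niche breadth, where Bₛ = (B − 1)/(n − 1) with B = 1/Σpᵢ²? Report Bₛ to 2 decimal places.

Proportions for morphospecies I (n=125): 27/125=0.2160, 40/125=0.3200, 14/125=0.1120, 44/125=0.3520
Σpᵢ² = 0.2160² + 0.3200² + 0.1120² + 0.3520² = 0.046656 + 0.102400 + 0.012544 + 0.123904 = 0.285504
B = 1 / 0.285504 = 3.5026
Bₛ = (B − 1)/(n − 1) = (3.5026 − 1)/(4 − 1) = 2.5026/3 = 0.8342

0.83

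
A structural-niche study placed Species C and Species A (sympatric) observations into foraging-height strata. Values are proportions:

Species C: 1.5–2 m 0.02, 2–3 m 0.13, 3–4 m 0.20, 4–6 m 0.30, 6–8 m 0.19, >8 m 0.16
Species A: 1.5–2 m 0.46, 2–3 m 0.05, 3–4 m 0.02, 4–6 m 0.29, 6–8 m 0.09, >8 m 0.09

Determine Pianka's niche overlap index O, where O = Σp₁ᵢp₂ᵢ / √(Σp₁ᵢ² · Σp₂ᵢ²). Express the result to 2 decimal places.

0.54

Σ p₁ᵢp₂ᵢ = 0.0092 + 0.0065 + 0.0040 + 0.0870 + 0.0171 + 0.0144 = 0.1382
Σp_1ᵢ² = 0.02² + 0.13² + 0.20² + 0.30² + 0.19² + 0.16² = 0.0004 + 0.0169 + 0.0400 + 0.0900 + 0.0361 + 0.0256 = 0.2090
Σp_2ᵢ² = 0.46² + 0.05² + 0.02² + 0.29² + 0.09² + 0.09² = 0.2116 + 0.0025 + 0.0004 + 0.0841 + 0.0081 + 0.0081 = 0.3148
O = 0.1382 / √(0.2090 × 0.3148) = 0.1382 / 0.25650 = 0.5388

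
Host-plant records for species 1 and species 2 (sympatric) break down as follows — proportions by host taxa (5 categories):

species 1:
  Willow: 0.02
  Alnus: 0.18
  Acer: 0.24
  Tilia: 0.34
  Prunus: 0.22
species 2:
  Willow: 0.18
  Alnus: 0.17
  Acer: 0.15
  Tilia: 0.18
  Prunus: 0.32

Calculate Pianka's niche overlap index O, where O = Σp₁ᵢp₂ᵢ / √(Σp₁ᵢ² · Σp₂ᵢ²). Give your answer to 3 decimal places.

Σ p₁ᵢp₂ᵢ = 0.0036 + 0.0306 + 0.0360 + 0.0612 + 0.0704 = 0.2018
Σp_1ᵢ² = 0.02² + 0.18² + 0.24² + 0.34² + 0.22² = 0.0004 + 0.0324 + 0.0576 + 0.1156 + 0.0484 = 0.2544
Σp_2ᵢ² = 0.18² + 0.17² + 0.15² + 0.18² + 0.32² = 0.0324 + 0.0289 + 0.0225 + 0.0324 + 0.1024 = 0.2186
O = 0.2018 / √(0.2544 × 0.2186) = 0.2018 / 0.235822 = 0.85573

0.856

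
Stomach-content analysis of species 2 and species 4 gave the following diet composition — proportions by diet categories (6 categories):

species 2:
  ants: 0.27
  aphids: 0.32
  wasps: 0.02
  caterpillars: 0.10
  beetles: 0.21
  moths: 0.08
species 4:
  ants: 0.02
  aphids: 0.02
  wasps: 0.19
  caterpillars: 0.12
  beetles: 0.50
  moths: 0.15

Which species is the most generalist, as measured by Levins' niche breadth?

Σp_2ᵢ² = 0.27² + 0.32² + 0.02² + 0.10² + 0.21² + 0.08² = 0.0729 + 0.1024 + 0.0004 + 0.0100 + 0.0441 + 0.0064 = 0.2362
B_2 = 1 / 0.2362 = 4.2337
Σp_4ᵢ² = 0.02² + 0.02² + 0.19² + 0.12² + 0.50² + 0.15² = 0.0004 + 0.0004 + 0.0361 + 0.0144 + 0.2500 + 0.0225 = 0.3238
B_4 = 1 / 0.3238 = 3.0883
Highest B → broadest niche (most generalist): species 2 (B = 4.23).

species 2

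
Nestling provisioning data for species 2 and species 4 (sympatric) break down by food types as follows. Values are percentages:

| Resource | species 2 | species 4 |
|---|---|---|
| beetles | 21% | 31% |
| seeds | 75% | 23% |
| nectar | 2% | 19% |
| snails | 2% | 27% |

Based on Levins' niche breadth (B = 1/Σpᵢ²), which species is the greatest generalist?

Convert percentages to proportions (divide by 100).
Σp_2ᵢ² = 0.21² + 0.75² + 0.02² + 0.02² = 0.0441 + 0.5625 + 0.0004 + 0.0004 = 0.6074
B_2 = 1 / 0.6074 = 1.6464
Σp_4ᵢ² = 0.31² + 0.23² + 0.19² + 0.27² = 0.0961 + 0.0529 + 0.0361 + 0.0729 = 0.2580
B_4 = 1 / 0.2580 = 3.8760
Highest B → broadest niche (most generalist): species 4 (B = 3.88).

species 4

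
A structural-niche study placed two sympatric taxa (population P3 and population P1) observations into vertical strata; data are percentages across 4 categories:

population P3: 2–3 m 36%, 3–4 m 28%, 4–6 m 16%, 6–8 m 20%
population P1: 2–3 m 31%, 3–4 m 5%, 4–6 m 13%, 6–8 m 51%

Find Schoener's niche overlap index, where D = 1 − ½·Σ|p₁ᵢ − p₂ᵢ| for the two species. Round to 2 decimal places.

0.69

Convert percentages to proportions (divide by 100).
Σ|p₁ᵢ − p₂ᵢ| = 0.05 + 0.23 + 0.03 + 0.31 = 0.62
D = 1 − ½ × 0.62 = 1 − 0.310 = 0.6900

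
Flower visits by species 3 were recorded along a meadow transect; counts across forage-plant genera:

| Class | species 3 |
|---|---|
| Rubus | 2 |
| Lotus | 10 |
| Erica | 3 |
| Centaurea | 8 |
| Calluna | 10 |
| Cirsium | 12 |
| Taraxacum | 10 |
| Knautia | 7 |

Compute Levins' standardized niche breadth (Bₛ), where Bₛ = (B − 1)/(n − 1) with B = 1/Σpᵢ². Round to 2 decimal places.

0.82

Proportions for species 3 (n=62): 2/62=0.0323, 10/62=0.1613, 3/62=0.0484, 8/62=0.1290, 10/62=0.1613, 12/62=0.1935, 10/62=0.1613, 7/62=0.1129
Σpᵢ² = 0.0323² + 0.1613² + 0.0484² + 0.1290² + 0.1613² + 0.1935² + 0.1613² + 0.1129² = 0.001043 + 0.026018 + 0.002343 + 0.016641 + 0.026018 + 0.037442 + 0.026018 + 0.012746 = 0.148269
B = 1 / 0.148269 = 6.7445
Bₛ = (B − 1)/(n − 1) = (6.7445 − 1)/(8 − 1) = 5.7445/7 = 0.8206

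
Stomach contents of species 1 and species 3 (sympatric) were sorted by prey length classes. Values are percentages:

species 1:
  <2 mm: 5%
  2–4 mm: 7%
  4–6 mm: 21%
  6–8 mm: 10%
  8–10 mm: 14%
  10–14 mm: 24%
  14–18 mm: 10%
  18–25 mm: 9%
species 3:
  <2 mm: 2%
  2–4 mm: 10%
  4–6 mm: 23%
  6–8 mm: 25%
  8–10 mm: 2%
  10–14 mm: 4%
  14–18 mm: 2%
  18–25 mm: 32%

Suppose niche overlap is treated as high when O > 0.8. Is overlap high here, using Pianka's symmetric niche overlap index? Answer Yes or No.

No

Convert percentages to proportions (divide by 100).
Σ p₁ᵢp₂ᵢ = 0.0010 + 0.0070 + 0.0483 + 0.0250 + 0.0028 + 0.0096 + 0.0020 + 0.0288 = 0.1245
Σp_1ᵢ² = 0.05² + 0.07² + 0.21² + 0.10² + 0.14² + 0.24² + 0.10² + 0.09² = 0.0025 + 0.0049 + 0.0441 + 0.0100 + 0.0196 + 0.0576 + 0.0100 + 0.0081 = 0.1568
Σp_2ᵢ² = 0.02² + 0.10² + 0.23² + 0.25² + 0.02² + 0.04² + 0.02² + 0.32² = 0.0004 + 0.0100 + 0.0529 + 0.0625 + 0.0004 + 0.0016 + 0.0004 + 0.1024 = 0.2306
O = 0.1245 / √(0.1568 × 0.2306) = 0.1245 / 0.19015 = 0.6547
O = 0.6547 < 0.8 → No.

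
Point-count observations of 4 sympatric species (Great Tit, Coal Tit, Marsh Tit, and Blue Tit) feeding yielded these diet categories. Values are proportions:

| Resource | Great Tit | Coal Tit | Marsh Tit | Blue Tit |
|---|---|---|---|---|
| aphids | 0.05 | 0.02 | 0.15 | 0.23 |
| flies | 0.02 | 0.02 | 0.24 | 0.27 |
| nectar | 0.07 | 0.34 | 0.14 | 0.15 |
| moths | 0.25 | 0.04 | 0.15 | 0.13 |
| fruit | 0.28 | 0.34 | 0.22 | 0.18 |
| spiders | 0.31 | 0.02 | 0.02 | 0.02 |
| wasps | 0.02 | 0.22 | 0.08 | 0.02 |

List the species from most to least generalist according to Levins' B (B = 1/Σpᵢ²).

Marsh Tit > Blue Tit > Great Tit > Coal Tit

Σp_Greaᵢ² = 0.05² + 0.02² + 0.07² + 0.25² + 0.28² + 0.31² + 0.02² = 0.0025 + 0.0004 + 0.0049 + 0.0625 + 0.0784 + 0.0961 + 0.0004 = 0.2452
B_Grea = 1 / 0.2452 = 4.0783
Σp_Coalᵢ² = 0.02² + 0.02² + 0.34² + 0.04² + 0.34² + 0.02² + 0.22² = 0.0004 + 0.0004 + 0.1156 + 0.0016 + 0.1156 + 0.0004 + 0.0484 = 0.2824
B_Coal = 1 / 0.2824 = 3.5411
Σp_Marsᵢ² = 0.15² + 0.24² + 0.14² + 0.15² + 0.22² + 0.02² + 0.08² = 0.0225 + 0.0576 + 0.0196 + 0.0225 + 0.0484 + 0.0004 + 0.0064 = 0.1774
B_Mars = 1 / 0.1774 = 5.6370
Σp_Blueᵢ² = 0.23² + 0.27² + 0.15² + 0.13² + 0.18² + 0.02² + 0.02² = 0.0529 + 0.0729 + 0.0225 + 0.0169 + 0.0324 + 0.0004 + 0.0004 = 0.1984
B_Blue = 1 / 0.1984 = 5.0403
Ranking by B (broadest → narrowest): Marsh Tit (5.64) > Blue Tit (5.04) > Great Tit (4.08) > Coal Tit (3.54)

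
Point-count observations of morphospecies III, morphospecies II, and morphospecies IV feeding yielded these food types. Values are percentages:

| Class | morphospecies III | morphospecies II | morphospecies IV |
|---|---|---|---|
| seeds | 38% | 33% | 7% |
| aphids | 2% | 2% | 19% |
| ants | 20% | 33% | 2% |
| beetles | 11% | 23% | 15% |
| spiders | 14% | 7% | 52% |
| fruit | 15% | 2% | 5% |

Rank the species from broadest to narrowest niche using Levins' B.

Convert percentages to proportions (divide by 100).
Σp_IIIᵢ² = 0.38² + 0.02² + 0.20² + 0.11² + 0.14² + 0.15² = 0.1444 + 0.0004 + 0.0400 + 0.0121 + 0.0196 + 0.0225 = 0.2390
B_III = 1 / 0.2390 = 4.1841
Σp_IIᵢ² = 0.33² + 0.02² + 0.33² + 0.23² + 0.07² + 0.02² = 0.1089 + 0.0004 + 0.1089 + 0.0529 + 0.0049 + 0.0004 = 0.2764
B_II = 1 / 0.2764 = 3.6179
Σp_IVᵢ² = 0.07² + 0.19² + 0.02² + 0.15² + 0.52² + 0.05² = 0.0049 + 0.0361 + 0.0004 + 0.0225 + 0.2704 + 0.0025 = 0.3368
B_IV = 1 / 0.3368 = 2.9691
Ranking by B (broadest → narrowest): morphospecies III (4.18) > morphospecies II (3.62) > morphospecies IV (2.97)

morphospecies III > morphospecies II > morphospecies IV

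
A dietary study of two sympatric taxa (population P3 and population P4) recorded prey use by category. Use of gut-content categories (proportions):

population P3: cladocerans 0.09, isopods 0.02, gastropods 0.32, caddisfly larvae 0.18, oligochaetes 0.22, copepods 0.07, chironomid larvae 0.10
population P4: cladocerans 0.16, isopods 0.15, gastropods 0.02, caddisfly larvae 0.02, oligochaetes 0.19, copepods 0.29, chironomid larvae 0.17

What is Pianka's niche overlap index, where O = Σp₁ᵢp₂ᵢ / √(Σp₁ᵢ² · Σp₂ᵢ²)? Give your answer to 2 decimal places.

Σ p₁ᵢp₂ᵢ = 0.0144 + 0.0030 + 0.0064 + 0.0036 + 0.0418 + 0.0203 + 0.0170 = 0.1065
Σp_1ᵢ² = 0.09² + 0.02² + 0.32² + 0.18² + 0.22² + 0.07² + 0.10² = 0.0081 + 0.0004 + 0.1024 + 0.0324 + 0.0484 + 0.0049 + 0.0100 = 0.2066
Σp_2ᵢ² = 0.16² + 0.15² + 0.02² + 0.02² + 0.19² + 0.29² + 0.17² = 0.0256 + 0.0225 + 0.0004 + 0.0004 + 0.0361 + 0.0841 + 0.0289 = 0.1980
O = 0.1065 / √(0.2066 × 0.1980) = 0.1065 / 0.20225 = 0.5266

0.53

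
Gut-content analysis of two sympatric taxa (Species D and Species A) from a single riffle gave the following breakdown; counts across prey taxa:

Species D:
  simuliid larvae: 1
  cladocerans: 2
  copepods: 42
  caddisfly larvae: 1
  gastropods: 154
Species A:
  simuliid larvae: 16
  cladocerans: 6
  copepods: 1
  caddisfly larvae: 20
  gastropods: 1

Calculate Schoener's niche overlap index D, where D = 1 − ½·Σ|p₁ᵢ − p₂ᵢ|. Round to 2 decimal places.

Proportions for Species D (n=200): 1/200=0.0050, 2/200=0.0100, 42/200=0.2100, 1/200=0.0050, 154/200=0.7700
Proportions for Species A (n=44): 16/44=0.3636, 6/44=0.1364, 1/44=0.0227, 20/44=0.4545, 1/44=0.0227
Σ|p₁ᵢ − p₂ᵢ| = 0.3586 + 0.1264 + 0.1873 + 0.4495 + 0.7473 = 1.8691
D = 1 − ½ × 1.8691 = 1 − 0.93455 = 0.06545

0.07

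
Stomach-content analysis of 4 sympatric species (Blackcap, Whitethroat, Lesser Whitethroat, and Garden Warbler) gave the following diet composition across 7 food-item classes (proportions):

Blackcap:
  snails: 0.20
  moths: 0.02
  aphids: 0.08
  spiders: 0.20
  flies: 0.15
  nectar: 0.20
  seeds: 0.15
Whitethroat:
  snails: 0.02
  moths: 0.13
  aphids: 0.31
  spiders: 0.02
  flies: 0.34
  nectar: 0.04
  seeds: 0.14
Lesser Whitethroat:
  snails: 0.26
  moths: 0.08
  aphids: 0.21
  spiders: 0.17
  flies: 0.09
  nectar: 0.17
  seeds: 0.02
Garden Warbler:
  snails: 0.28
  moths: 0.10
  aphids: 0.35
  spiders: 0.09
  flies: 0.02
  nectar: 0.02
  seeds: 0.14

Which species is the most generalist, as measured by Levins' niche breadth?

Σp_Blacᵢ² = 0.20² + 0.02² + 0.08² + 0.20² + 0.15² + 0.20² + 0.15² = 0.0400 + 0.0004 + 0.0064 + 0.0400 + 0.0225 + 0.0400 + 0.0225 = 0.1718
B_Blac = 1 / 0.1718 = 5.8207
Σp_Whitᵢ² = 0.02² + 0.13² + 0.31² + 0.02² + 0.34² + 0.04² + 0.14² = 0.0004 + 0.0169 + 0.0961 + 0.0004 + 0.1156 + 0.0016 + 0.0196 = 0.2506
B_Whit = 1 / 0.2506 = 3.9904
Σp_Lessᵢ² = 0.26² + 0.08² + 0.21² + 0.17² + 0.09² + 0.17² + 0.02² = 0.0676 + 0.0064 + 0.0441 + 0.0289 + 0.0081 + 0.0289 + 0.0004 = 0.1844
B_Less = 1 / 0.1844 = 5.4230
Σp_Gardᵢ² = 0.28² + 0.10² + 0.35² + 0.09² + 0.02² + 0.02² + 0.14² = 0.0784 + 0.0100 + 0.1225 + 0.0081 + 0.0004 + 0.0004 + 0.0196 = 0.2394
B_Gard = 1 / 0.2394 = 4.1771
Highest B → broadest niche (most generalist): Blackcap (B = 5.82).

Blackcap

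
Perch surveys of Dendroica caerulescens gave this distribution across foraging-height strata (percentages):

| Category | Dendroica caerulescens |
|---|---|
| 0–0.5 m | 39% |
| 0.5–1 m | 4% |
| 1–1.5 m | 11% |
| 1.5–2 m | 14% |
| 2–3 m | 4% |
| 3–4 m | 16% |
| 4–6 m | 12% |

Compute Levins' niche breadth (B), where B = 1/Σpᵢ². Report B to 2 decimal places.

4.41

Convert percentages to proportions (divide by 100).
Σpᵢ² = 0.39² + 0.04² + 0.11² + 0.14² + 0.04² + 0.16² + 0.12² = 0.1521 + 0.0016 + 0.0121 + 0.0196 + 0.0016 + 0.0256 + 0.0144 = 0.2270
B = 1 / 0.2270 = 4.4053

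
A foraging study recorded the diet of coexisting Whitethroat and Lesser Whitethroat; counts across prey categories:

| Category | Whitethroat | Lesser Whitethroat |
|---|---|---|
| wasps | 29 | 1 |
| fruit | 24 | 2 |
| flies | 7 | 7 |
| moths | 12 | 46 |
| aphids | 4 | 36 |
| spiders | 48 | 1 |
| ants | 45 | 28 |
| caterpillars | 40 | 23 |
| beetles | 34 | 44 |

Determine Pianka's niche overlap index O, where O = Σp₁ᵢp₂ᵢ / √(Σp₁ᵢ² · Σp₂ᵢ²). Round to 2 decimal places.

Proportions for Whitethroat (n=243): 29/243=0.1193, 24/243=0.0988, 7/243=0.0288, 12/243=0.0494, 4/243=0.0165, 48/243=0.1975, 45/243=0.1852, 40/243=0.1646, 34/243=0.1399
Proportions for Lesser Whitethroat (n=188): 1/188=0.0053, 2/188=0.0106, 7/188=0.0372, 46/188=0.2447, 36/188=0.1915, 1/188=0.0053, 28/188=0.1489, 23/188=0.1223, 44/188=0.2340
Σ p₁ᵢp₂ᵢ = 0.000632 + 0.001047 + 0.001071 + 0.012088 + 0.003160 + 0.001047 + 0.027576 + 0.020131 + 0.032737 = 0.099489
Σp_1ᵢ² = 0.1193² + 0.0988² + 0.0288² + 0.0494² + 0.0165² + 0.1975² + 0.1852² + 0.1646² + 0.1399² = 0.014232 + 0.009761 + 0.000829 + 0.002440 + 0.000272 + 0.039006 + 0.034299 + 0.027093 + 0.019572 = 0.147504
Σp_2ᵢ² = 0.0053² + 0.0106² + 0.0372² + 0.2447² + 0.1915² + 0.0053² + 0.1489² + 0.1223² + 0.2340² = 0.000028 + 0.000112 + 0.001384 + 0.059878 + 0.036672 + 0.000028 + 0.022171 + 0.014957 + 0.054756 = 0.189986
O = 0.099489 / √(0.147504 × 0.189986) = 0.099489 / 0.1674028 = 0.5943

0.59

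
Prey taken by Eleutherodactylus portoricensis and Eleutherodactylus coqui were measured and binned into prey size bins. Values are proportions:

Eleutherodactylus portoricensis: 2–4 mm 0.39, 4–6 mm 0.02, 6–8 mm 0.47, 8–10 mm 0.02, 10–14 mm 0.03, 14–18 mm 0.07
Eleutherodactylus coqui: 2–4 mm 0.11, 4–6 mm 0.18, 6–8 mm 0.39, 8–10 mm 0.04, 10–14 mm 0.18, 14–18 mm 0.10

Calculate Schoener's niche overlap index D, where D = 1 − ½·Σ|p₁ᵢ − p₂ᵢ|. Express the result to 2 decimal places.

Σ|p₁ᵢ − p₂ᵢ| = 0.28 + 0.16 + 0.08 + 0.02 + 0.15 + 0.03 = 0.72
D = 1 − ½ × 0.72 = 1 − 0.360 = 0.6400

0.64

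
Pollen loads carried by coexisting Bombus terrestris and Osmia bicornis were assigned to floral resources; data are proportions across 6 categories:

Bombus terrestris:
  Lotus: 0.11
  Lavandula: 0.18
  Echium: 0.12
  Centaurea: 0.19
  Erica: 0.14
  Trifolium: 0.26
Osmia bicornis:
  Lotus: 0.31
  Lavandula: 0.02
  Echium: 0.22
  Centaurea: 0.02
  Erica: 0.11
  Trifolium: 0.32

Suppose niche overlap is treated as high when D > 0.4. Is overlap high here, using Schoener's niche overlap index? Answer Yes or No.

Yes

Σ|p₁ᵢ − p₂ᵢ| = 0.20 + 0.16 + 0.10 + 0.17 + 0.03 + 0.06 = 0.72
D = 1 − ½ × 0.72 = 1 − 0.360 = 0.6400
D = 0.6400 > 0.4 → Yes.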